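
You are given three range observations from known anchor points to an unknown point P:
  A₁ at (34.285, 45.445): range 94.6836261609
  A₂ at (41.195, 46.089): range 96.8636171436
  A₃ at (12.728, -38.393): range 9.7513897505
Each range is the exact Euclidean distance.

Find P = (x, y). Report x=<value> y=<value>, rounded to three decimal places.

eq1: (x − 34.285)² + (y − 45.445)² = 94.6836261609²
eq2: (x − 41.195)² + (y − 46.089)² = 96.8636171436²
eq3: (x − 12.728)² + (y + 38.393)² = 9.7513897505²
eq3−eq1, eq3−eq2 (x²,y² cancel):
  43.114·x + 167.676·y = -7265.214644
  56.934·x + 168.964·y = -7102.271211
det = 43.114·168.964 − 167.676·56.934 = -2261.751488
x = (-7265.214644·168.964 − 167.676·-7102.271211) / -2261.751488 = 16.217210
y = (43.114·-7102.271211 − -7265.214644·56.934) / -2261.751488 = -47.498768

x=16.217 y=-47.499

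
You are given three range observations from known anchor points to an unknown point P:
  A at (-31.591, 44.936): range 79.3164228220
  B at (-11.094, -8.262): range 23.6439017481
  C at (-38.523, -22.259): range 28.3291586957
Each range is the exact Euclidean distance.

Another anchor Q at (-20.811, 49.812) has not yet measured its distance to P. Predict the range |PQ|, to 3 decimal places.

eq1: (x + 31.591)² + (y − 44.936)² = 79.3164228220²
eq2: (x + 11.094)² + (y + 8.262)² = 23.6439017481²
eq3: (x + 38.523)² + (y + 22.259)² = 28.3291586957²
eq3−eq2, eq3−eq1 (x²,y² cancel):
  54.858·x + 27.994·y = -1544.639987
  13.864·x + 134.390·y = -4450.802930
det = 54.858·134.390 − 27.994·13.864 = 6984.257804
x = (-1544.639987·134.390 − 27.994·-4450.802930) / 6984.257804 = -11.882206
y = (54.858·-4450.802930 − -1544.639987·13.864) / 6984.257804 = -31.892760
|P − Q| = √((-11.882206 − -20.811)² + (-31.892760 − 49.812)²) = 82.191187

82.191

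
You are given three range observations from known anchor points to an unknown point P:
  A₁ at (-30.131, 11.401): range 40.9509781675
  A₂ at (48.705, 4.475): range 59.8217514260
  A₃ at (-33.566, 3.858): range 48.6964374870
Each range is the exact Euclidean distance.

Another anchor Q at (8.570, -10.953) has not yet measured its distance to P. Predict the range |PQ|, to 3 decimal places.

eq1: (x + 30.131)² + (y − 11.401)² = 40.9509781675²
eq2: (x − 48.705)² + (y − 4.475)² = 59.8217514260²
eq3: (x + 33.566)² + (y − 3.858)² = 48.6964374870²
eq3−eq2, eq3−eq1 (x²,y² cancel):
  164.542·x + 1.234·y = 43.343210
  6.870·x + 15.086·y = 590.659853
det = 164.542·15.086 − 1.234·6.870 = 2473.803032
x = (43.343210·15.086 − 1.234·590.659853) / 2473.803032 = -0.030317
y = (164.542·590.659853 − 43.343210·6.870) / 2473.803032 = 39.166653
|P − Q| = √((-0.030317 − 8.570)² + (39.166653 − -10.953)²) = 50.852189

50.852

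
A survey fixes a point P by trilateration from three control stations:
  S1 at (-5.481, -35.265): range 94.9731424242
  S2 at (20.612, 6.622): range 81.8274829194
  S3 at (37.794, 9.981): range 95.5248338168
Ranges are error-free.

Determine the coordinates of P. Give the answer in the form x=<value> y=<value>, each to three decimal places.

x=-49.431 y=48.927

eq1: (x + 5.481)² + (y + 35.265)² = 94.9731424242²
eq2: (x − 20.612)² + (y − 6.622)² = 81.8274829194²
eq3: (x − 37.794)² + (y − 9.981)² = 95.5248338168²
eq1−eq3, eq1−eq2 (x²,y² cancel):
  86.550·x + 90.492·y = 149.249117
  52.186·x + 83.774·y = 1519.204663
det = 86.550·83.774 − 90.492·52.186 = 2528.224188
x = (149.249117·83.774 − 90.492·1519.204663) / 2528.224188 = -49.431009
y = (86.550·1519.204663 − 149.249117·52.186) / 2528.224188 = 48.927010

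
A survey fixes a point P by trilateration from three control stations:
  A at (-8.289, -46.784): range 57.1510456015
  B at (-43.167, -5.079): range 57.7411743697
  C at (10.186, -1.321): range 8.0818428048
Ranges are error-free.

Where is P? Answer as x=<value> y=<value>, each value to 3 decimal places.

x=13.491 y=6.054

eq1: (x + 8.289)² + (y + 46.784)² = 57.1510456015²
eq2: (x + 43.167)² + (y + 5.079)² = 57.7411743697²
eq3: (x − 10.186)² + (y + 1.321)² = 8.0818428048²
eq2−eq1, eq2−eq3 (x²,y² cancel):
  69.756·x − 83.410·y = 436.065251
  106.706·x + 7.516·y = 1485.040541
det = 69.756·7.516 − -83.410·106.706 = 9424.633556
x = (436.065251·7.516 − -83.410·1485.040541) / 9424.633556 = 13.490678
y = (69.756·1485.040541 − 436.065251·106.706) / 9424.633556 = 6.054316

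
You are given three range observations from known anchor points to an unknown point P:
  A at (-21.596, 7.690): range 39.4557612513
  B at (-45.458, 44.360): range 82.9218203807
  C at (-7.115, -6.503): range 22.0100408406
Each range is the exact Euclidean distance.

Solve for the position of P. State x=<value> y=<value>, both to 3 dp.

eq1: (x + 21.596)² + (y − 7.690)² = 39.4557612513²
eq2: (x + 45.458)² + (y − 44.360)² = 82.9218203807²
eq3: (x + 7.115)² + (y + 6.503)² = 22.0100408406²
eq3−eq2, eq3−eq1 (x²,y² cancel):
  -76.686·x + 101.726·y = -2450.259267
  -28.962·x + 28.386·y = -639.704116
det = -76.686·28.386 − 101.726·-28.962 = 769.379616
x = (-2450.259267·28.386 − 101.726·-639.704116) / 769.379616 = -5.820948
y = (-76.686·-639.704116 − -2450.259267·-28.962) / 769.379616 = -28.474967

x=-5.821 y=-28.475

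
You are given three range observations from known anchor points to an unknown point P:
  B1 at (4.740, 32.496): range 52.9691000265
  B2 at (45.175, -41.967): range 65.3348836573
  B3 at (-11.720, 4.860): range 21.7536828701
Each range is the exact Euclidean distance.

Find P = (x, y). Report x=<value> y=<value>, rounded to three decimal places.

x=-15.050 y=-16.637

eq1: (x − 4.740)² + (y − 32.496)² = 52.9691000265²
eq2: (x − 45.175)² + (y + 41.967)² = 65.3348836573²
eq3: (x + 11.720)² + (y − 4.860)² = 21.7536828701²
eq1−eq3, eq1−eq2 (x²,y² cancel):
  -32.920·x − 55.272·y = 1415.023223
  80.870·x − 148.926·y = 1260.630633
det = -32.920·-148.926 − -55.272·80.870 = 9372.490560
x = (1415.023223·-148.926 − -55.272·1260.630633) / 9372.490560 = -15.050020
y = (-32.920·1260.630633 − 1415.023223·80.870) / 9372.490560 = -16.637295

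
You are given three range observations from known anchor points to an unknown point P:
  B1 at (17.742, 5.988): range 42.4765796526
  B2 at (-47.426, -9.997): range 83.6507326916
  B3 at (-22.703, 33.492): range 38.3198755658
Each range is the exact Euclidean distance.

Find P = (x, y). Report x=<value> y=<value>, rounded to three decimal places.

eq1: (x − 17.742)² + (y − 5.988)² = 42.4765796526²
eq2: (x + 47.426)² + (y + 9.997)² = 83.6507326916²
eq3: (x + 22.703)² + (y − 33.492)² = 38.3198755658²
eq2−eq3, eq2−eq1 (x²,y² cancel):
  49.446·x + 86.978·y = 4817.007004
  130.336·x + 31.970·y = 3194.654484
det = 49.446·31.970 − 86.978·130.336 = -9755.575988
x = (4817.007004·31.970 − 86.978·3194.654484) / -9755.575988 = 12.696836
y = (49.446·3194.654484 − 4817.007004·130.336) / -9755.575988 = 48.163895

x=12.697 y=48.164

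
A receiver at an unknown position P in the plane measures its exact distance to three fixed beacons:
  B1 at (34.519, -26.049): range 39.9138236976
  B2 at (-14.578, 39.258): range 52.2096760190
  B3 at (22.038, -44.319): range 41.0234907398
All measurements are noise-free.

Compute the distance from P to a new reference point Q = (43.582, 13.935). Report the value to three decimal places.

52.830

eq1: (x − 34.519)² + (y + 26.049)² = 39.9138236976²
eq2: (x + 14.578)² + (y − 39.258)² = 52.2096760190²
eq3: (x − 22.038)² + (y + 44.319)² = 41.0234907398²
eq3−eq1, eq3−eq2 (x²,y² cancel):
  24.962·x + 36.540·y = -489.921973
  -73.232·x + 167.154·y = -1739.062035
det = 24.962·167.154 − 36.540·-73.232 = 6848.395428
x = (-489.921973·167.154 − 36.540·-1739.062035) / 6848.395428 = -2.679035
y = (24.962·-1739.062035 − -489.921973·-73.232) / 6848.395428 = -11.577666
|P − Q| = √((-2.679035 − 43.582)² + (-11.577666 − 13.935)²) = 52.829721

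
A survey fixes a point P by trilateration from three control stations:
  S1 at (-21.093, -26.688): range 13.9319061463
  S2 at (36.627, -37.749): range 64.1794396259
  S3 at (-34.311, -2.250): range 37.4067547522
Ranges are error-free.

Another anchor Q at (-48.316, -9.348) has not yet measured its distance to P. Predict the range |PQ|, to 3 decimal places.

36.238

eq1: (x + 21.093)² + (y + 26.688)² = 13.9319061463²
eq2: (x − 36.627)² + (y + 37.749)² = 64.1794396259²
eq3: (x + 34.311)² + (y + 2.250)² = 37.4067547522²
eq1−eq2, eq1−eq3 (x²,y² cancel):
  115.440·x − 22.122·y = -2315.542325
  -26.436·x + 48.876·y = -1180.024064
det = 115.440·48.876 − -22.122·-26.436 = 5057.428248
x = (-2315.542325·48.876 − -22.122·-1180.024064) / 5057.428248 = -27.539479
y = (115.440·-1180.024064 − -2315.542325·-26.436) / 5057.428248 = -39.038746
|P − Q| = √((-27.539479 − -48.316)² + (-39.038746 − -9.348)²) = 36.238159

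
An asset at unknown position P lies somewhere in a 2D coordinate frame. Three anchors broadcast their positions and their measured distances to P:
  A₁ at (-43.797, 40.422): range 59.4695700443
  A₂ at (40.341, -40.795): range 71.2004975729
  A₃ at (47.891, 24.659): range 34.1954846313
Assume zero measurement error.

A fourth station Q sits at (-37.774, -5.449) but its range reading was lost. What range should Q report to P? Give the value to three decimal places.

eq1: (x + 43.797)² + (y − 40.422)² = 59.4695700443²
eq2: (x − 40.341)² + (y + 40.795)² = 71.2004975729²
eq3: (x − 47.891)² + (y − 24.659)² = 34.1954846313²
eq3−eq2, eq3−eq1 (x²,y² cancel):
  -15.100·x − 130.908·y = -3510.165541
  -183.376·x + 31.526·y = -1716.797461
det = -15.100·31.526 − -130.908·-183.376 = -24481.428008
x = (-3510.165541·31.526 − -130.908·-1716.797461) / -24481.428008 = 13.700345
y = (-15.100·-1716.797461 − -3510.165541·-183.376) / -24481.428008 = 25.233678
|P − Q| = √((13.700345 − -37.774)² + (25.233678 − -5.449)²) = 59.925244

59.925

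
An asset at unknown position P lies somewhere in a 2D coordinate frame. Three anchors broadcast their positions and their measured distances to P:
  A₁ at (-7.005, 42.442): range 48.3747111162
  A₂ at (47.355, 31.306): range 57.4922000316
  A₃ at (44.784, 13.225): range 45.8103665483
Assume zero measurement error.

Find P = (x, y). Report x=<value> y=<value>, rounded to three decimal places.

eq1: (x + 7.005)² + (y − 42.442)² = 48.3747111162²
eq2: (x − 47.355)² + (y − 31.306)² = 57.4922000316²
eq3: (x − 44.784)² + (y − 13.225)² = 45.8103665483²
eq3−eq2, eq3−eq1 (x²,y² cancel):
  5.142·x + 36.162·y = -164.709001
  -103.578·x + 58.434·y = -571.636884
det = 5.142·58.434 − 36.162·-103.578 = 4046.055264
x = (-164.709001·58.434 − 36.162·-571.636884) / 4046.055264 = 2.730296
y = (5.142·-571.636884 − -164.709001·-103.578) / 4046.055264 = -4.942984

x=2.730 y=-4.943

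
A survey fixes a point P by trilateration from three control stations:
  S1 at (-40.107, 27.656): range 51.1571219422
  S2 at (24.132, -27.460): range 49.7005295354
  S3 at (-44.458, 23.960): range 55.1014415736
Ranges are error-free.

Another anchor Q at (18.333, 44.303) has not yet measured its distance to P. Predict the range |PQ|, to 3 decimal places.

25.202

eq1: (x + 40.107)² + (y − 27.656)² = 51.1571219422²
eq2: (x − 24.132)² + (y + 27.460)² = 49.7005295354²
eq3: (x + 44.458)² + (y − 23.960)² = 55.1014415736²
eq2−eq3, eq2−eq1 (x²,y² cancel):
  -137.180·x + 102.840·y = 648.164113
  -128.478·x + 110.232·y = 890.112272
det = -137.180·110.232 − 102.840·-128.478 = -1908.948240
x = (648.164113·110.232 − 102.840·890.112272) / -1908.948240 = 10.524497
y = (-137.180·890.112272 − 648.164113·-128.478) / -1908.948240 = 20.341449
|P − Q| = √((10.524497 − 18.333)² + (20.341449 − 44.303)²) = 25.201759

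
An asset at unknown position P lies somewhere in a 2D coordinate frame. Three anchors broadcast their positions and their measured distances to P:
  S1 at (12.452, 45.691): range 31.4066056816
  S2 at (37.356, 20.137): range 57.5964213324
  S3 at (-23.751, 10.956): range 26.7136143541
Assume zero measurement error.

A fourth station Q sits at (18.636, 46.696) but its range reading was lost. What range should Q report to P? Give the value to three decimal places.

37.634

eq1: (x − 12.452)² + (y − 45.691)² = 31.4066056816²
eq2: (x − 37.356)² + (y − 20.137)² = 57.5964213324²
eq3: (x + 23.751)² + (y − 10.956)² = 26.7136143541²
eq3−eq1, eq3−eq2 (x²,y² cancel):
  72.406·x + 69.470·y = 1285.818159
  122.214·x + 18.362·y = -1486.904990
det = 72.406·18.362 − 69.470·122.214 = -7160.687608
x = (1285.818159·18.362 − 69.470·-1486.904990) / -7160.687608 = -17.722527
y = (72.406·-1486.904990 − 1285.818159·122.214) / -7160.687608 = 36.980502
|P − Q| = √((-17.722527 − 18.636)² + (36.980502 − 46.696)²) = 37.634205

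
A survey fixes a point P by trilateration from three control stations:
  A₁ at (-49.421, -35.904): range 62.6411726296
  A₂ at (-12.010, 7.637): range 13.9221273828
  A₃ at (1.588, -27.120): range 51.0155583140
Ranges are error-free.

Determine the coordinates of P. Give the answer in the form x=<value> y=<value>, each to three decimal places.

eq1: (x + 49.421)² + (y + 35.904)² = 62.6411726296²
eq2: (x + 12.010)² + (y − 7.637)² = 13.9221273828²
eq3: (x − 1.588)² + (y + 27.120)² = 51.0155583140²
eq2−eq3, eq2−eq1 (x²,y² cancel):
  27.196·x − 69.514·y = -1873.309284
  -74.822·x − 87.082·y = -201.122290
det = 27.196·-87.082 − -69.514·-74.822 = -7569.458580
x = (-1873.309284·-87.082 − -69.514·-201.122290) / -7569.458580 = -19.704276
y = (27.196·-201.122290 − -1873.309284·-74.822) / -7569.458580 = 19.239747

x=-19.704 y=19.240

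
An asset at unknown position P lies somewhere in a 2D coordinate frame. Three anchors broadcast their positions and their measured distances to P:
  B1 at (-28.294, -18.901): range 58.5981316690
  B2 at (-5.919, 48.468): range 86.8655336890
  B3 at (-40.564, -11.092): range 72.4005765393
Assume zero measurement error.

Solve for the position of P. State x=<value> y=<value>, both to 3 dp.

eq1: (x + 28.294)² + (y + 18.901)² = 58.5981316690²
eq2: (x + 5.919)² + (y − 48.468)² = 86.8655336890²
eq3: (x + 40.564)² + (y + 11.092)² = 72.4005765393²
eq3−eq1, eq3−eq2 (x²,y² cancel):
  24.540·x − 15.618·y = 1197.430125
  69.290·x + 119.120·y = -1688.066435
det = 24.540·119.120 − -15.618·69.290 = 4005.376020
x = (1197.430125·119.120 − -15.618·-1688.066435) / 4005.376020 = 29.029398
y = (24.540·-1688.066435 − 1197.430125·69.290) / 4005.376020 = -31.057030

x=29.029 y=-31.057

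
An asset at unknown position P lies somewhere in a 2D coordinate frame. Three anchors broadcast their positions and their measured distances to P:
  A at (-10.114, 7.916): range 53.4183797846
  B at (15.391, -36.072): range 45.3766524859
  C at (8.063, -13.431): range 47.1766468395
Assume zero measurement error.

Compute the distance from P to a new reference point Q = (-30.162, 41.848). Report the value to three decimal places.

eq1: (x + 10.114)² + (y − 7.916)² = 53.4183797846²
eq2: (x − 15.391)² + (y + 36.072)² = 45.3766524859²
eq3: (x − 8.063)² + (y + 13.431)² = 47.1766468395²
eq3−eq2, eq3−eq1 (x²,y² cancel):
  14.656·x − 45.282·y = 1459.263751
  -36.354·x + 42.694·y = -708.334970
det = 14.656·42.694 − -45.282·-36.354 = -1020.458564
x = (1459.263751·42.694 − -45.282·-708.334970) / -1020.458564 = -29.620980
y = (14.656·-708.334970 − 1459.263751·-36.354) / -1020.458564 = -41.813277
|P − Q| = √((-29.620980 − -30.162)² + (-41.813277 − 41.848)²) = 83.663027

83.663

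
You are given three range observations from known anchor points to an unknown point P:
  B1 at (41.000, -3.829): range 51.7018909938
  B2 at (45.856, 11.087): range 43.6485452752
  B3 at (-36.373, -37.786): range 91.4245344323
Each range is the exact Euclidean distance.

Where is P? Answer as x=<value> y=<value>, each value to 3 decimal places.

eq1: (x − 41.000)² + (y + 3.829)² = 51.7018909938²
eq2: (x − 45.856)² + (y − 11.087)² = 43.6485452752²
eq3: (x + 36.373)² + (y + 37.786)² = 91.4245344323²
eq3−eq2, eq3−eq1 (x²,y² cancel):
  164.458·x + 97.746·y = 5928.167372
  154.746·x + 67.914·y = 4630.244280
det = 164.458·67.914 − 97.746·154.746 = -3956.801904
x = (5928.167372·67.914 − 97.746·4630.244280) / -3956.801904 = 12.631994
y = (164.458·4630.244280 − 5928.167372·154.746) / -3956.801904 = 39.395319

x=12.632 y=39.395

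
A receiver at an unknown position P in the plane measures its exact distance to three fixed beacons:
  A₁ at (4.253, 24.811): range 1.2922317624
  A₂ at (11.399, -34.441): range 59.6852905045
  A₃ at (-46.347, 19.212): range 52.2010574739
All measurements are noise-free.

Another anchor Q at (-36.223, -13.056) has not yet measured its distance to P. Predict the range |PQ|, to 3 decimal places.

eq1: (x − 4.253)² + (y − 24.811)² = 1.2922317624²
eq2: (x − 11.399)² + (y + 34.441)² = 59.6852905045²
eq3: (x + 46.347)² + (y − 19.212)² = 52.2010574739²
eq1−eq2, eq1−eq3 (x²,y² cancel):
  14.292·x − 118.504·y = -2878.218088
  -101.200·x − 11.198·y = -839.808915
det = 14.292·-11.198 − -118.504·-101.200 = -12152.646616
x = (-2878.218088·-11.198 − -118.504·-839.808915) / -12152.646616 = 5.537101
y = (14.292·-839.808915 − -2878.218088·-101.200) / -12152.646616 = 24.955734
|P − Q| = √((5.537101 − -36.223)² + (24.955734 − -13.056)²) = 56.469443

56.469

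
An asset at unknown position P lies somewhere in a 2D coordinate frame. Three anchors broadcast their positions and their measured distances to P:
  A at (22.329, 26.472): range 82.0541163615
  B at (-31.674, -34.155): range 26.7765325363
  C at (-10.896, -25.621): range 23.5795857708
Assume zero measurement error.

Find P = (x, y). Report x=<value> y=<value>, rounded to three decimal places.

eq1: (x − 22.329)² + (y − 26.472)² = 82.0541163615²
eq2: (x + 31.674)² + (y + 34.155)² = 26.7765325363²
eq3: (x + 10.896)² + (y + 25.621)² = 23.5795857708²
eq3−eq1, eq3−eq2 (x²,y² cancel):
  66.450·x + 104.186·y = -5752.688579
  -41.556·x − 17.068·y = 1233.662014
det = 66.450·-17.068 − 104.186·-41.556 = 3195.384816
x = (-5752.688579·-17.068 − 104.186·1233.662014) / 3195.384816 = -9.496015
y = (66.450·1233.662014 − -5752.688579·-41.556) / 3195.384816 = -49.158989

x=-9.496 y=-49.159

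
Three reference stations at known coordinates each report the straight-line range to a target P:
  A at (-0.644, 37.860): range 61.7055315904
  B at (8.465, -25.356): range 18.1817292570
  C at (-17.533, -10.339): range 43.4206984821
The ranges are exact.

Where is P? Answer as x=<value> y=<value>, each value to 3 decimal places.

x=25.173 y=-18.185

eq1: (x + 0.644)² + (y − 37.860)² = 61.7055315904²
eq2: (x − 8.465)² + (y + 25.356)² = 18.1817292570²
eq3: (x + 17.533)² + (y + 10.339)² = 43.4206984821²
eq2−eq3, eq2−eq1 (x²,y² cancel):
  -51.996·x + 30.034·y = -1855.063729
  -18.218·x + 126.432·y = -2757.785975
det = -51.996·126.432 − 30.034·-18.218 = -6026.798860
x = (-1855.063729·126.432 − 30.034·-2757.785975) / -6026.798860 = 25.172911
y = (-51.996·-2757.785975 − -1855.063729·-18.218) / -6026.798860 = -18.185158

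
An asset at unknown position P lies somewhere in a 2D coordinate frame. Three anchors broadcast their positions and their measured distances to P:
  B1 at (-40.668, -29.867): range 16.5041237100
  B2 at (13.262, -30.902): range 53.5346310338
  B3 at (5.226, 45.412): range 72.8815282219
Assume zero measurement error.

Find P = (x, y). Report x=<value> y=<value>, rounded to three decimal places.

eq1: (x + 40.668)² + (y + 29.867)² = 16.5041237100²
eq2: (x − 13.262)² + (y + 30.902)² = 53.5346310338²
eq3: (x − 5.226)² + (y − 45.412)² = 72.8815282219²
eq2−eq1, eq2−eq3 (x²,y² cancel):
  -107.860·x + 2.070·y = 4008.680285
  -16.072·x + 152.628·y = -1487.013864
det = -107.860·152.628 − 2.070·-16.072 = -16429.187040
x = (4008.680285·152.628 − 2.070·-1487.013864) / -16429.187040 = -37.428205
y = (-107.860·-1487.013864 − 4008.680285·-16.072) / -16429.187040 = -13.683990

x=-37.428 y=-13.684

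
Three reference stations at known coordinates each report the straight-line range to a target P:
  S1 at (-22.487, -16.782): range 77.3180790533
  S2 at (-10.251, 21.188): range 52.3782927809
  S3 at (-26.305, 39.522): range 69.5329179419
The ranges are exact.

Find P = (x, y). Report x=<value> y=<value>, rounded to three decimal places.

x=41.904 y=26.018

eq1: (x + 22.487)² + (y + 16.782)² = 77.3180790533²
eq2: (x + 10.251)² + (y − 21.188)² = 52.3782927809²
eq3: (x + 26.305)² + (y − 39.522)² = 69.5329179419²
eq1−eq2, eq1−eq3 (x²,y² cancel):
  24.472·x + 75.940·y = 3001.313446
  -7.636·x + 112.608·y = 2609.899487
det = 24.472·112.608 − 75.940·-7.636 = 3335.620816
x = (3001.313446·112.608 − 75.940·2609.899487) / 3335.620816 = 41.904085
y = (24.472·2609.899487 − 3001.313446·-7.636) / 3335.620816 = 26.018392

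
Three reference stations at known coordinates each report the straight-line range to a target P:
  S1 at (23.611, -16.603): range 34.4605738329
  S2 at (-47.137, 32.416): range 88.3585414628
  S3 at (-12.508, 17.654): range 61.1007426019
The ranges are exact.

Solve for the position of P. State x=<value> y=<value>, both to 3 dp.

eq1: (x − 23.611)² + (y + 16.603)² = 34.4605738329²
eq2: (x + 47.137)² + (y − 32.416)² = 88.3585414628²
eq3: (x + 12.508)² + (y − 17.654)² = 61.1007426019²
eq2−eq1, eq2−eq3 (x²,y² cancel):
  141.496·x − 98.038·y = 4180.145806
  69.258·x − 29.524·y = 1269.351058
det = 141.496·-29.524 − -98.038·69.258 = 2612.387900
x = (4180.145806·-29.524 − -98.038·1269.351058) / 2612.387900 = 0.394281
y = (141.496·1269.351058 − 4180.145806·69.258) / 2612.387900 = -42.068960

x=0.394 y=-42.069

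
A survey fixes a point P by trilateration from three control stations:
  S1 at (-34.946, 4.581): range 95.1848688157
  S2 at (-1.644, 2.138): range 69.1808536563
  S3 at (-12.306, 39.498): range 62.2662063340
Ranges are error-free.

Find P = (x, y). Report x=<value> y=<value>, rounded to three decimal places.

x=49.228 y=49.022

eq1: (x + 34.946)² + (y − 4.581)² = 95.1848688157²
eq2: (x + 1.644)² + (y − 2.138)² = 69.1808536563²
eq3: (x + 12.306)² + (y − 39.498)² = 62.2662063340²
eq3−eq2, eq3−eq1 (x²,y² cancel):
  21.324·x − 74.720·y = -2613.165921
  -45.280·x − 69.834·y = -5652.399963
det = 21.324·-69.834 − -74.720·-45.280 = -4872.461816
x = (-2613.165921·-69.834 − -74.720·-5652.399963) / -4872.461816 = 49.227578
y = (21.324·-5652.399963 − -2613.165921·-45.280) / -4872.461816 = 49.021611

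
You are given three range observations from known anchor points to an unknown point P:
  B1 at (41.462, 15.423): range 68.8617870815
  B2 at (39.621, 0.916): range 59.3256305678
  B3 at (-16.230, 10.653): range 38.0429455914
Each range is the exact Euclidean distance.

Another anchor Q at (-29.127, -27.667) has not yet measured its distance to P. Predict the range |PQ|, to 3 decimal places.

16.523

eq1: (x − 41.462)² + (y − 15.423)² = 68.8617870815²
eq2: (x − 39.621)² + (y − 0.916)² = 59.3256305678²
eq3: (x + 16.230)² + (y − 10.653)² = 38.0429455914²
eq2−eq1, eq2−eq3 (x²,y² cancel):
  3.682·x + 29.014·y = -836.111602
  -111.702·x + 19.474·y = 878.501345
det = 3.682·19.474 − 29.014·-111.702 = 3312.625096
x = (-836.111602·19.474 − 29.014·878.501345) / 3312.625096 = -12.609720
y = (3.682·878.501345 − -836.111602·-111.702) / 3312.625096 = -27.217296
|P − Q| = √((-12.609720 − -29.127)² + (-27.217296 − -27.667)²) = 16.523401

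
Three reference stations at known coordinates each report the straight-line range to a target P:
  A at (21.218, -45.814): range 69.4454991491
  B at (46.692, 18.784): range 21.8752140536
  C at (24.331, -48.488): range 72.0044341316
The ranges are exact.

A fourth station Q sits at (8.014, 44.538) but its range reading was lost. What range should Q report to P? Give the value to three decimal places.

eq1: (x − 21.218)² + (y + 45.814)² = 69.4454991491²
eq2: (x − 46.692)² + (y − 18.784)² = 21.8752140536²
eq3: (x − 24.331)² + (y + 48.488)² = 72.0044341316²
eq1−eq3, eq1−eq2 (x²,y² cancel):
  6.226·x − 5.348·y = 31.996402
  50.948·x + 129.196·y = 4328.007762
det = 6.226·129.196 − -5.348·50.948 = 1076.844200
x = (31.996402·129.196 − -5.348·4328.007762) / 1076.844200 = 25.333277
y = (6.226·4328.007762 − 31.996402·50.948) / 1076.844200 = 23.509458
|P − Q| = √((25.333277 − 8.014)² + (23.509458 − 44.538)²) = 27.242558

27.243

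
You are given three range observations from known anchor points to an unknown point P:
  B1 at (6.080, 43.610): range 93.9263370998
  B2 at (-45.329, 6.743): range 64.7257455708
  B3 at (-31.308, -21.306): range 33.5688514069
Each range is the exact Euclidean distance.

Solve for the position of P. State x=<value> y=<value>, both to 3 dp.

eq1: (x − 6.080)² + (y − 43.610)² = 93.9263370998²
eq2: (x + 45.329)² + (y − 6.743)² = 64.7257455708²
eq3: (x + 31.308)² + (y + 21.306)² = 33.5688514069²
eq1−eq3, eq1−eq2 (x²,y² cancel):
  -74.776·x − 129.832·y = 7190.627016
  -102.818·x − 73.734·y = 4794.122451
det = -74.776·-73.734 − -129.832·-102.818 = -7835.532992
x = (7190.627016·-73.734 − -129.832·4794.122451) / -7835.532992 = -11.771607
y = (-74.776·4794.122451 − 7190.627016·-102.818) / -7835.532992 = -48.604299

x=-11.772 y=-48.604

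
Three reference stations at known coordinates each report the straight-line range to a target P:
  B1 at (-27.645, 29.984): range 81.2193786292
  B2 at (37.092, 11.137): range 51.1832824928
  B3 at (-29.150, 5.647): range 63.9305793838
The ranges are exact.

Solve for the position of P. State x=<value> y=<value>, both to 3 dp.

x=18.781 y=-36.659

eq1: (x + 27.645)² + (y − 29.984)² = 81.2193786292²
eq2: (x − 37.092)² + (y − 11.137)² = 51.1832824928²
eq3: (x + 29.150)² + (y − 5.647)² = 63.9305793838²
eq3−eq2, eq3−eq1 (x²,y² cancel):
  132.484·x + 10.980·y = 2085.628698
  3.010·x + 48.674·y = -1727.793313
det = 132.484·48.674 − 10.980·3.010 = 6415.476416
x = (2085.628698·48.674 − 10.980·-1727.793313) / 6415.476416 = 18.780688
y = (132.484·-1727.793313 − 2085.628698·3.010) / 6415.476416 = -36.658651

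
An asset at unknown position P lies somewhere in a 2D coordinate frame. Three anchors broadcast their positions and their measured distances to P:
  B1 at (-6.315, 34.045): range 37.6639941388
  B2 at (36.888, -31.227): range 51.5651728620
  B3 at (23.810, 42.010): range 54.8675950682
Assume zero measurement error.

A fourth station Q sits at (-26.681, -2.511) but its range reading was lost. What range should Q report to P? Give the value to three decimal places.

eq1: (x + 6.315)² + (y − 34.045)² = 37.6639941388²
eq2: (x − 36.888)² + (y + 31.227)² = 51.5651728620²
eq3: (x − 23.810)² + (y − 42.010)² = 54.8675950682²
eq2−eq1, eq2−eq3 (x²,y² cancel):
  -86.406·x + 130.544·y = 103.481775
  -26.156·x + 146.474·y = -355.579809
det = -86.406·146.474 − 130.544·-26.156 = -9241.723580
x = (103.481775·146.474 − 130.544·-355.579809) / -9241.723580 = -6.662848
y = (-86.406·-355.579809 − 103.481775·-26.156) / -9241.723580 = -3.617388
|P − Q| = √((-6.662848 − -26.681)² + (-3.617388 − -2.511)²) = 20.048703

20.049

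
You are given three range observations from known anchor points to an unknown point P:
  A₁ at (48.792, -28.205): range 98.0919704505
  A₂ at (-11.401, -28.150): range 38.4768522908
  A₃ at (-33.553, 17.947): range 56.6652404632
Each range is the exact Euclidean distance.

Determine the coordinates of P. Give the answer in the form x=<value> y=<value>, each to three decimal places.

x=-48.941 y=-36.589

eq1: (x − 48.792)² + (y + 28.205)² = 98.0919704505²
eq2: (x + 11.401)² + (y + 28.150)² = 38.4768522908²
eq3: (x + 33.553)² + (y − 17.947)² = 56.6652404632²
eq3−eq1, eq3−eq2 (x²,y² cancel):
  164.690·x − 92.304·y = -4682.802519
  44.304·x − 92.194·y = 1204.987998
det = 164.690·-92.194 − -92.304·44.304 = -11093.993444
x = (-4682.802519·-92.194 − -92.304·1204.987998) / -11093.993444 = -48.941034
y = (164.690·1204.987998 − -4682.802519·44.304) / -11093.993444 = -36.588840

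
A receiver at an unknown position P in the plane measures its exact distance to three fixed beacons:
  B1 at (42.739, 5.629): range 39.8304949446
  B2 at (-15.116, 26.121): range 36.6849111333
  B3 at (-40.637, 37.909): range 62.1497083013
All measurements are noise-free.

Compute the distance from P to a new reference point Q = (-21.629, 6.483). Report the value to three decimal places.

28.390

eq1: (x − 42.739)² + (y − 5.629)² = 39.8304949446²
eq2: (x + 15.116)² + (y − 26.121)² = 36.6849111333²
eq3: (x + 40.637)² + (y − 37.909)² = 62.1497083013²
eq3−eq2, eq3−eq1 (x²,y² cancel):
  51.042·x − 23.576·y = 339.145584
  166.752·x − 64.560·y = 1045.967626
det = 51.042·-64.560 − -23.576·166.752 = 636.073632
x = (339.145584·-64.560 − -23.576·1045.967626) / 636.073632 = 4.346185
y = (51.042·1045.967626 − 339.145584·166.752) / 636.073632 = -4.975721
|P − Q| = √((4.346185 − -21.629)² + (-4.975721 − 6.483)²) = 28.390360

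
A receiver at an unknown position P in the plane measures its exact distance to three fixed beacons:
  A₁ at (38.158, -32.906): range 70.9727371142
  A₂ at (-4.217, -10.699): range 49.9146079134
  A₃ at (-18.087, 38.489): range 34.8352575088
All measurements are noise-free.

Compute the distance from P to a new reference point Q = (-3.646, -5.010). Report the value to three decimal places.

44.542

eq1: (x − 38.158)² + (y + 32.906)² = 70.9727371142²
eq2: (x + 4.217)² + (y + 10.699)² = 49.9146079134²
eq3: (x + 18.087)² + (y − 38.489)² = 34.8352575088²
eq2−eq1, eq2−eq3 (x²,y² cancel):
  84.750·x − 44.414·y = -139.075220
  -27.740·x + 98.376·y = 2954.263917
det = 84.750·98.376 − -44.414·-27.740 = 7105.321640
x = (-139.075220·98.376 − -44.414·2954.263917) / 7105.321640 = 16.540984
y = (84.750·2954.263917 − -139.075220·-27.740) / 7105.321640 = 34.694548
|P − Q| = √((16.540984 − -3.646)² + (34.694548 − -5.010)²) = 44.541727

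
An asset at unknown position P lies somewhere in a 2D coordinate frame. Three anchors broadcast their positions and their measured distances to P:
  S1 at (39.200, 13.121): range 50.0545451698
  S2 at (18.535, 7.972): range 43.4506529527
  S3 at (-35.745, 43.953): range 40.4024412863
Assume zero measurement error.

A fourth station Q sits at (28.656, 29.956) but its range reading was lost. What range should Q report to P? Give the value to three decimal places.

eq1: (x − 39.200)² + (y − 13.121)² = 50.0545451698²
eq2: (x − 18.535)² + (y − 7.972)² = 43.4506529527²
eq3: (x + 35.745)² + (y − 43.953)² = 40.4024412863²
eq3−eq1, eq3−eq2 (x²,y² cancel):
  149.890·x − 61.664·y = -2373.870823
  108.560·x − 71.962·y = -3058.074205
det = 149.890·-71.962 − -61.664·108.560 = -4092.140340
x = (-2373.870823·-71.962 − -61.664·-3058.074205) / -4092.140340 = 4.336263
y = (149.890·-3058.074205 − -2373.870823·108.560) / -4092.140340 = 49.037254
|P − Q| = √((4.336263 − 28.656)² + (49.037254 − 29.956)²) = 30.911873

30.912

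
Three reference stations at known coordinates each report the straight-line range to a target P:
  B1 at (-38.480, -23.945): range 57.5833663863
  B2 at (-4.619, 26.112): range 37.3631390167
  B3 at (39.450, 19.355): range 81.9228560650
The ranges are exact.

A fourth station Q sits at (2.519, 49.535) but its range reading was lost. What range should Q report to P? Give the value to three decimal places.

eq1: (x + 38.480)² + (y + 23.945)² = 57.5833663863²
eq2: (x + 4.619)² + (y − 26.112)² = 37.3631390167²
eq3: (x − 39.450)² + (y − 19.355)² = 81.9228560650²
eq3−eq1, eq3−eq2 (x²,y² cancel):
  -155.860·x − 86.600·y = 3518.665161
  -88.138·x + 13.514·y = 4087.603369
det = -155.860·13.514 − -86.600·-88.138 = -9739.042840
x = (3518.665161·13.514 − -86.600·4087.603369) / -9739.042840 = -41.229687
y = (-155.860·4087.603369 − 3518.665161·-88.138) / -9739.042840 = 33.572678
|P − Q| = √((-41.229687 − 2.519)² + (33.572678 − 49.535)²) = 46.569769

46.570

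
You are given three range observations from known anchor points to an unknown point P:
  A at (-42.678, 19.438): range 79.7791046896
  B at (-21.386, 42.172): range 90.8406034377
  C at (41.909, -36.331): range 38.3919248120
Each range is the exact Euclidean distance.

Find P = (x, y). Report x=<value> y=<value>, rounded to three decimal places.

x=4.487 y=-44.906

eq1: (x + 42.678)² + (y − 19.438)² = 79.7791046896²
eq2: (x + 21.386)² + (y − 42.172)² = 90.8406034377²
eq3: (x − 41.909)² + (y + 36.331)² = 38.3919248120²
eq1−eq3, eq1−eq2 (x²,y² cancel):
  169.174·x − 111.538·y = 5767.823968
  42.584·x + 45.468·y = -1850.718636
det = 169.174·45.468 − -111.538·42.584 = 12441.737624
x = (5767.823968·45.468 − -111.538·-1850.718636) / 12441.737624 = 4.486991
y = (169.174·-1850.718636 − 5767.823968·42.584) / 12441.737624 = -44.906146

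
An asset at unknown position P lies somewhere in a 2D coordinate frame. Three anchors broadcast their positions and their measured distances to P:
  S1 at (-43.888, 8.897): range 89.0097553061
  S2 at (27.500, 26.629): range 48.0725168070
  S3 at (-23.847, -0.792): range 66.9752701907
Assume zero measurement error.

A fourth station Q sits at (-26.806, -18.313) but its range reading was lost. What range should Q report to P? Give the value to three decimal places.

eq1: (x + 43.888)² + (y − 8.897)² = 89.0097553061²
eq2: (x − 27.500)² + (y − 26.629)² = 48.0725168070²
eq3: (x + 23.847)² + (y + 0.792)² = 66.9752701907²
eq3−eq1, eq3−eq2 (x²,y² cancel):
  -40.082·x + 19.378·y = -2001.043243
  102.694·x + 54.842·y = 3070.766913
det = -40.082·54.842 − 19.378·102.694 = -4188.181376
x = (-2001.043243·54.842 − 19.378·3070.766913) / -4188.181376 = 40.410507
y = (-40.082·3070.766913 − -2001.043243·102.694) / -4188.181376 = -19.677432
|P − Q| = √((40.410507 − -26.806)² + (-19.677432 − -18.313)²) = 67.230354

67.230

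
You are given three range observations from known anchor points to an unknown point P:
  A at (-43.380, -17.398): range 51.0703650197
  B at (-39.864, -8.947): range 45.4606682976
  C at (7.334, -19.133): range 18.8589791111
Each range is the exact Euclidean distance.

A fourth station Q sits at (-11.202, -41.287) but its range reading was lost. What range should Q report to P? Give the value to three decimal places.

eq1: (x + 43.380)² + (y + 17.398)² = 51.0703650197²
eq2: (x + 39.864)² + (y + 8.947)² = 45.4606682976²
eq3: (x − 7.334)² + (y + 19.133)² = 18.8589791111²
eq2−eq1, eq2−eq3 (x²,y² cancel):
  -7.032·x − 16.902·y = -26.182322
  94.396·x − 20.372·y = 461.683209
det = -7.032·-20.372 − -16.902·94.396 = 1738.737096
x = (-26.182322·-20.372 − -16.902·461.683209) / 1738.737096 = 4.794719
y = (-7.032·461.683209 − -26.182322·94.396) / 1738.737096 = -0.445754
|P − Q| = √((4.794719 − -11.202)² + (-0.445754 − -41.287)²) = 43.862311

43.862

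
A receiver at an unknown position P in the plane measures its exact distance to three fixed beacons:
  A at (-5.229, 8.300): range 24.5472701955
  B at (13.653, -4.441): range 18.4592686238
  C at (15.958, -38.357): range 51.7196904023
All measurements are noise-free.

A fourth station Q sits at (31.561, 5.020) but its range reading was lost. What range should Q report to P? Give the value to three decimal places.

eq1: (x + 5.229)² + (y − 8.300)² = 24.5472701955²
eq2: (x − 13.653)² + (y + 4.441)² = 18.4592686238²
eq3: (x − 15.958)² + (y + 38.357)² = 51.7196904023²
eq1−eq3, eq1−eq2 (x²,y² cancel):
  42.374·x − 93.314·y = -442.673129
  37.764·x − 25.482·y = 371.718325
det = 42.374·-25.482 − -93.314·37.764 = 2444.135628
x = (-442.673129·-25.482 − -93.314·371.718325) / 2444.135628 = 18.806943
y = (42.374·371.718325 − -442.673129·37.764) / 2444.135628 = 13.284165
|P − Q| = √((18.806943 − 31.561)² + (13.284165 − 5.020)²) = 15.197446

15.197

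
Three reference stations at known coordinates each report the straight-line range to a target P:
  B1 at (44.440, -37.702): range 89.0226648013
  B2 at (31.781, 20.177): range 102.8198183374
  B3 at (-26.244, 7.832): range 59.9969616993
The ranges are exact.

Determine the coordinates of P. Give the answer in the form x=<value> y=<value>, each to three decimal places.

eq1: (x − 44.440)² + (y + 37.702)² = 89.0226648013²
eq2: (x − 31.781)² + (y − 20.177)² = 102.8198183374²
eq3: (x + 26.244)² + (y − 7.832)² = 59.9969616993²
eq3−eq1, eq3−eq2 (x²,y² cancel):
  141.368·x − 91.068·y = -1679.132791
  116.050·x + 24.690·y = -6305.224100
det = 141.368·24.690 − -91.068·116.050 = 14058.817320
x = (-1679.132791·24.690 − -91.068·-6305.224100) / 14058.817320 = -43.791873
y = (141.368·-6305.224100 − -1679.132791·116.050) / 14058.817320 = -49.541405

x=-43.792 y=-49.541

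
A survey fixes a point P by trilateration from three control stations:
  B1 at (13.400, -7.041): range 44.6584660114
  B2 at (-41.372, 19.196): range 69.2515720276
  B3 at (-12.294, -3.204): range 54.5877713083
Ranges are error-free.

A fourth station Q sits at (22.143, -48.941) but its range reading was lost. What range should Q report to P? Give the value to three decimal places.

84.869

eq1: (x − 13.400)² + (y + 7.041)² = 44.6584660114²
eq2: (x + 41.372)² + (y − 19.196)² = 69.2515720276²
eq3: (x + 12.294)² + (y + 3.204)² = 54.5877713083²
eq1−eq2, eq1−eq3 (x²,y² cancel):
  -109.544·x + 52.474·y = -950.408523
  -51.388·x + 7.674·y = -1053.173819
det = -109.544·7.674 − 52.474·-51.388 = 1855.893256
x = (-950.408523·7.674 − 52.474·-1053.173819) / 1855.893256 = 25.847827
y = (-109.544·-1053.173819 − -950.408523·-51.388) / 1855.893256 = 35.847579
|P − Q| = √((25.847827 − 22.143)² + (35.847579 − -48.941)²) = 84.869481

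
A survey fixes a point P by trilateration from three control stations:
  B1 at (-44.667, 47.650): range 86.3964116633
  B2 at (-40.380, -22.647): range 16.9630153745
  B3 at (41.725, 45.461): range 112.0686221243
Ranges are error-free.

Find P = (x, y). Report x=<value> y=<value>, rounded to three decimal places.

x=-33.101 y=-37.969

eq1: (x + 44.667)² + (y − 47.650)² = 86.3964116633²
eq2: (x + 40.380)² + (y + 22.647)² = 16.9630153745²
eq3: (x − 41.725)² + (y − 45.461)² = 112.0686221243²
eq1−eq3, eq1−eq2 (x²,y² cancel):
  172.784·x − 4.378·y = -5553.021360
  8.574·x − 140.594·y = 5054.363678
det = 172.784·-140.594 − -4.378·8.574 = -24254.856724
x = (-5553.021360·-140.594 − -4.378·5054.363678) / -24254.856724 = -33.100566
y = (172.784·5054.363678 − -5553.021360·8.574) / -24254.856724 = -37.968675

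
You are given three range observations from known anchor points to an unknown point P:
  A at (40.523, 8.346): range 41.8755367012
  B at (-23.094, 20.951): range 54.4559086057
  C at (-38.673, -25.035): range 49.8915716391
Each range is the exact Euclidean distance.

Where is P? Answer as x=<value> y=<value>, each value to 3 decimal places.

eq1: (x − 40.523)² + (y − 8.346)² = 41.8755367012²
eq2: (x + 23.094)² + (y − 20.951)² = 54.4559086057²
eq3: (x + 38.673)² + (y + 25.035)² = 49.8915716391²
eq1−eq3, eq1−eq2 (x²,y² cancel):
  -158.392·x − 66.762·y = -325.025438
  -127.234·x + 25.210·y = -1951.377416
det = -158.392·25.210 − -66.762·-127.234 = -12487.458628
x = (-325.025438·25.210 − -66.762·-1951.377416) / -12487.458628 = 11.088866
y = (-158.392·-1951.377416 − -325.025438·-127.234) / -12487.458628 = -21.439774

x=11.089 y=-21.440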